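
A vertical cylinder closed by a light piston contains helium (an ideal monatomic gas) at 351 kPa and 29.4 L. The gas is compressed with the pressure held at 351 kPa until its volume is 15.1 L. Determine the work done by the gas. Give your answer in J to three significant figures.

Isobaric: W = P ΔV.
W = (351 kPa)(15.1 − 29.4 L) = (351)(-14.3) = -5019 J.

W ≈ -5020 J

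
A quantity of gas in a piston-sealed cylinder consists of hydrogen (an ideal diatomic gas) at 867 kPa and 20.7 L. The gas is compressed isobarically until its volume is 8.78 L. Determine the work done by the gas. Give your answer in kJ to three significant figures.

Isobaric: W = P ΔV.
W = (867 kPa)(8.78 − 20.7 L) = (867)(-11.92) = -10335 J.

W ≈ -10.3 kJ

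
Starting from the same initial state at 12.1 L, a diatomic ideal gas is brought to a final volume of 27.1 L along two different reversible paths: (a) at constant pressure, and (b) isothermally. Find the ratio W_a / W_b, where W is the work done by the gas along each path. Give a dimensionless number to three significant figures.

Path (a) isobaric: W = P₁(V₂ − V₁) → W_a/(P₁V₁) = 1.24.
Path (b) isothermal: W = P₁V₁ ln(V₂/V₁) → W_b/(P₁V₁) = 0.8063.
W_a / W_b = 1.24 / 0.8063 = 1.537.

W_a / W_b ≈ 1.54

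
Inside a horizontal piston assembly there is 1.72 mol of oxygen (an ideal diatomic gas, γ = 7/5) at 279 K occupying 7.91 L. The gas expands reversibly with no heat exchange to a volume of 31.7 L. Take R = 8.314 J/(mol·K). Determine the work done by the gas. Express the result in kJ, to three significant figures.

W ≈ 4.25 kJ

Adiabatic: TV^(γ−1) = const with γ = 7/5.
T₂ = T₁ (V₁/V₂)^(γ−1) = 279 × (7.91/31.7)^0.4 = 279 × 0.5739 = 160.1 K.
W_by = nCᵥ(T₁ − T₂) = (1.72)(20.79)(279 − 160.1) = 4250 J.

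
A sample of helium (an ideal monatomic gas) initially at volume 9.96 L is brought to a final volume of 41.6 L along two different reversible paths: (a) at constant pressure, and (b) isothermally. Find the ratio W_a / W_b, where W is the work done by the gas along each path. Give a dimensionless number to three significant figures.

Path (a) isobaric: W = P₁(V₂ − V₁) → W_a/(P₁V₁) = 3.177.
Path (b) isothermal: W = P₁V₁ ln(V₂/V₁) → W_b/(P₁V₁) = 1.43.
W_a / W_b = 3.177 / 1.43 = 2.222.

W_a / W_b ≈ 2.22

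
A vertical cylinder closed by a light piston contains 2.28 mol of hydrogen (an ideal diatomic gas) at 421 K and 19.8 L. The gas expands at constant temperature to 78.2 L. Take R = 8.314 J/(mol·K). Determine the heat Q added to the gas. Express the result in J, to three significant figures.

Isothermal ⇒ ΔU = 0, so Q = W = nRT ln(V₂/V₁).
Q = (2.28)(8.314)(421) ln(78.2/19.8) = 7980 × 1.374 = 10962 J.

Q ≈ 11000 J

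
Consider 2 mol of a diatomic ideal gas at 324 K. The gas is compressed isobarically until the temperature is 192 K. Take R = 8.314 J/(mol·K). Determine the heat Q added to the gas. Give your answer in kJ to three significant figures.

Q ≈ -7.68 kJ

Isobaric: W = nRΔT = (2)(8.314)(-132) = -2195 J.
ΔU = nCᵥΔT with Cᵥ = 5R/2: ΔU = (2)(20.79)(-132) = -5487 J.
Q = ΔU + W = -5487 − 2195 = -7682 J.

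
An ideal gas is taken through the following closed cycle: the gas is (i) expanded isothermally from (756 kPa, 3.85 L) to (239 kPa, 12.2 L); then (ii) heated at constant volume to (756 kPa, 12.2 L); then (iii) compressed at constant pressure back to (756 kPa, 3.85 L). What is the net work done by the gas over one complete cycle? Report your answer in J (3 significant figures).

Leg (i): W = PᵢVᵢ ln(V_f/Vᵢ) = (2911) ln(12.2/3.85) = 3357 J.
Leg (ii): W = 0.
Leg (iii): W = PΔV = (756)(3.85 − 12.2) = -6313 J.
W_net = 3357 − 6313 = -2956 J.

W_net ≈ -2960 J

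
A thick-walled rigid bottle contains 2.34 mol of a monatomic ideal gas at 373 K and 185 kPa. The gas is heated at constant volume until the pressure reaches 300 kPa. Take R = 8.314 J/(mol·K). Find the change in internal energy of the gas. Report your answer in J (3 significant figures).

ΔU ≈ 6770 J

Constant volume ⇒ W = 0, so Q = ΔU = nCᵥΔT with Cᵥ = 3R/2 = 12.47 J/(mol·K).
At constant V, T₂/T₁ = P₂/P₁ ⇒ ΔT = T₁(P₂/P₁ − 1) = 373·(300/185 − 1) = 231.9 K.
ΔU = (2.34)(12.47)(231.9) = 6766 J.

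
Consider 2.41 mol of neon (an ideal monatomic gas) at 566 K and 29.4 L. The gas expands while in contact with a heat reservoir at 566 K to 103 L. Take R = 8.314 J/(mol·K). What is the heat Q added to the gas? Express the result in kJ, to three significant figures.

Isothermal ⇒ ΔU = 0, so Q = W = nRT ln(V₂/V₁).
Q = (2.41)(8.314)(566) ln(103/29.4) = 11341 × 1.254 = 14218 J.

Q ≈ 14.2 kJ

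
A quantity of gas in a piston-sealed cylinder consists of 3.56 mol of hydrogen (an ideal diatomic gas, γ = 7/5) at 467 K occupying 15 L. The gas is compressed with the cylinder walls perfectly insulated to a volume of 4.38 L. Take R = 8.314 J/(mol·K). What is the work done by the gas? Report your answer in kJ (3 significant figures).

W ≈ -22.0 kJ

Adiabatic: TV^(γ−1) = const with γ = 7/5.
T₂ = T₁ (V₁/V₂)^(γ−1) = 467 × (15/4.38)^0.4 = 467 × 1.636 = 764.1 K.
W_by = nCᵥ(T₁ − T₂) = (3.56)(20.79)(467 − 764.1) = -21986 J.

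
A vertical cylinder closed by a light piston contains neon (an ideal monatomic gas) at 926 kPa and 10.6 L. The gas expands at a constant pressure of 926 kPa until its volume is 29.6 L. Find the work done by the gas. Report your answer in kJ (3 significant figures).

Isobaric: W = P ΔV.
W = (926 kPa)(29.6 − 10.6 L) = (926)(19) = 17594 J.

W ≈ 17.6 kJ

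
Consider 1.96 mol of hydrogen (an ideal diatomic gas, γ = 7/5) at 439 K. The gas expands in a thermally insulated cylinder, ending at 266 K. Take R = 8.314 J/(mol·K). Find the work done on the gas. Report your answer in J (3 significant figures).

W ≈ -7050 J

Adiabatic ⇒ Q = 0, so W_by = −ΔU = nCᵥ(T₁ − T₂).
Cᵥ = 5R/2 = 20.79 J/(mol·K).
W = (1.96)(20.79)(439 − 266) = 7048 J.
Work on gas = −W_by = -7048 J.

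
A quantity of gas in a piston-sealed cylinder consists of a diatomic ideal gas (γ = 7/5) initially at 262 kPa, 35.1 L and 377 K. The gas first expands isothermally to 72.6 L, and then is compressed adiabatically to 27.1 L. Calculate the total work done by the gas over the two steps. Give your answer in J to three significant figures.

W_total ≈ -4420 J

Step 1 (isothermal): W = P₁V₁ ln(V₂/V₁) = (9196) ln(72.6/35.1) = 6683 J.
After step 1: P = 126.7 kPa, V = 72.6 L, T = 377 K.
Step 2 (adiabatic): W = (P₁V₁ − P₂V₂)/(γ−1) = (9196 − 13639)/0.4 = -11108 J.
W_total = 6683 − 11108 = -4425 J.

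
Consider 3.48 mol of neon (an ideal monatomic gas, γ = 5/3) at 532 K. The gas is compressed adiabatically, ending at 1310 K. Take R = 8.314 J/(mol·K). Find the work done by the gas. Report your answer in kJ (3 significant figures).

Adiabatic ⇒ Q = 0, so W_by = −ΔU = nCᵥ(T₁ − T₂).
Cᵥ = 3R/2 = 12.47 J/(mol·K).
W = (3.48)(12.47)(532 − 1310) = -33764 J.

W ≈ -33.8 kJ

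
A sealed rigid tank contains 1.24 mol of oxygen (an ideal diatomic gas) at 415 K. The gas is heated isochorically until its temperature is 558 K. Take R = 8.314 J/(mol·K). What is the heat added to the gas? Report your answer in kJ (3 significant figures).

Q ≈ 3.69 kJ

Constant volume ⇒ W = 0, so Q = ΔU = nCᵥΔT with Cᵥ = 5R/2 = 20.79 J/(mol·K).
ΔU = (1.24)(20.79)(558 − 415) = 3686 J.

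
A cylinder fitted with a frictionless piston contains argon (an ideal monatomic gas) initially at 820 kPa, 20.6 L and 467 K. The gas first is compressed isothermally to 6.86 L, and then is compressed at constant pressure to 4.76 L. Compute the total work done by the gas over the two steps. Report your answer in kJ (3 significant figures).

W_total ≈ -23.7 kJ

Step 1 (isothermal): W = P₁V₁ ln(V₂/V₁) = (16892) ln(6.86/20.6) = -18574 J.
After step 1: P = 2462 kPa, V = 6.86 L, T = 467 K.
Step 2 (isobaric): W = PΔV = (2462 kPa)(4.76 − 6.86 L) = -5171 J.
W_total = -18574 − 5171 = -23745 J.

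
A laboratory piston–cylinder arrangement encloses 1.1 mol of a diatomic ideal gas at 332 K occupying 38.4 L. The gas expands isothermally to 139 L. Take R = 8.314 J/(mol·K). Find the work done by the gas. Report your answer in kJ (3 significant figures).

W ≈ 3.91 kJ

Isothermal: W = nRT ln(V₂/V₁).
W = (1.1)(8.314)(332) × ln(139/38.4)
  = 3036 × 1.286
W_by_gas = 3906 J.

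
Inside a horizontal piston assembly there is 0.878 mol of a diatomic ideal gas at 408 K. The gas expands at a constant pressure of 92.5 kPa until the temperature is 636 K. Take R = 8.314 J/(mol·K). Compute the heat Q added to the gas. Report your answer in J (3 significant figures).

Q ≈ 5830 J

Isobaric: W = nRΔT = (0.878)(8.314)(228) = 1664 J.
ΔU = nCᵥΔT with Cᵥ = 5R/2: ΔU = (0.878)(20.79)(228) = 4161 J.
Q = ΔU + W = 4161 + 1664 = 5825 J.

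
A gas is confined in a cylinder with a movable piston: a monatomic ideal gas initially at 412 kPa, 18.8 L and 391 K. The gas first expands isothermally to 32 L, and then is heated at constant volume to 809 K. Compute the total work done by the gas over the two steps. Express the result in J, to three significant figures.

W_total ≈ 4120 J

Step 1 (isothermal): W = P₁V₁ ln(V₂/V₁) = (7746) ln(32/18.8) = 4120 J.
Step 2 (isochoric): W = 0 (constant volume).
W_total = 4120 + 0 = 4120 J.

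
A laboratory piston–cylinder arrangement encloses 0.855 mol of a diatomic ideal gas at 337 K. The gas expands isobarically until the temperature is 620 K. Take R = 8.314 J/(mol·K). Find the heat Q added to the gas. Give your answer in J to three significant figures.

Q ≈ 7040 J

Isobaric: W = nRΔT = (0.855)(8.314)(283) = 2012 J.
ΔU = nCᵥΔT with Cᵥ = 5R/2: ΔU = (0.855)(20.79)(283) = 5029 J.
Q = ΔU + W = 5029 + 2012 = 7041 J.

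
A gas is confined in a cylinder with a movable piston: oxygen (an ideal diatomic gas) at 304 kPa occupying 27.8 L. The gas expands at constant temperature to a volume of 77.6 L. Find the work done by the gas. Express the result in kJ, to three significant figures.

W ≈ 8.68 kJ

Isothermal: W = nRT ln(V₂/V₁) = P₁V₁ ln(V₂/V₁).
P₁V₁ = (304 kPa)(27.8 L) = 8451 J.
W = 8451 × ln(77.6/27.8) = 8451 × 1.027
W_by_gas = 8675 J.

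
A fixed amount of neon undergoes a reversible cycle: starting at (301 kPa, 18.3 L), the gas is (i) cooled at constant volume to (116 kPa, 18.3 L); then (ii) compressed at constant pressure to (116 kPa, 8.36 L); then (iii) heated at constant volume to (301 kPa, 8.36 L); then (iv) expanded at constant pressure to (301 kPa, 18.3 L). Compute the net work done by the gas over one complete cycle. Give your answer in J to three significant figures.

Constant-volume legs do no work.
W(ii) = (116)(8.36 − 18.3) = -1153 J; W(iv) = (301)(18.3 − 8.36) = 2992 J.
W_net = -1153 + 2992 = 1839 J (the clockwise enclosed area).

W_net ≈ 1840 J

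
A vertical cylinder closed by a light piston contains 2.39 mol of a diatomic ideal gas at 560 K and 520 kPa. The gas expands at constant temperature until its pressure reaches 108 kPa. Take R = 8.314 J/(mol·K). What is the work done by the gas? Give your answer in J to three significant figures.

W ≈ 17500 J

Isothermal process: W = nRT ln(V₂/V₁) = nRT ln(P₁/P₂).
W = (2.39)(8.314)(560) × ln(520/108)
  = 11127 × ln(4.815) = 11127 × 1.572
W_by_gas = 17489 J.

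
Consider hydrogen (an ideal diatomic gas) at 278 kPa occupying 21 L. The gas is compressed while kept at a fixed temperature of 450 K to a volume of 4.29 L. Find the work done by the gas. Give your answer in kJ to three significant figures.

W ≈ -9.27 kJ

Isothermal: W = nRT ln(V₂/V₁) = P₁V₁ ln(V₂/V₁).
P₁V₁ = (278 kPa)(21 L) = 5838 J.
W = 5838 × ln(4.29/21) = 5838 × -1.588
W_by_gas = -9272 J.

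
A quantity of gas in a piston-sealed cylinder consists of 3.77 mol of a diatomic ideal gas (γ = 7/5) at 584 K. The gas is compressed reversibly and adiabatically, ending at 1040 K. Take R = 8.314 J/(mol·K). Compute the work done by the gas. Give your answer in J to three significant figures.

Adiabatic ⇒ Q = 0, so W_by = −ΔU = nCᵥ(T₁ − T₂).
Cᵥ = 5R/2 = 20.79 J/(mol·K).
W = (3.77)(20.79)(584 − 1040) = -35732 J.

W ≈ -35700 J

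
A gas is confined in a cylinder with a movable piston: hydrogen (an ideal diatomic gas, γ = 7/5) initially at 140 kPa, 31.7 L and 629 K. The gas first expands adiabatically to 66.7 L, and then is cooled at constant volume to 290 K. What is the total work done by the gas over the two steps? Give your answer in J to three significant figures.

Step 1 (adiabatic): W = (P₁V₁ − P₂V₂)/(γ−1) = (4438 − 3296)/0.4 = 2856 J.
Step 2 (isochoric): W = 0 (constant volume).
W_total = 2856 + 0 = 2856 J.

W_total ≈ 2860 J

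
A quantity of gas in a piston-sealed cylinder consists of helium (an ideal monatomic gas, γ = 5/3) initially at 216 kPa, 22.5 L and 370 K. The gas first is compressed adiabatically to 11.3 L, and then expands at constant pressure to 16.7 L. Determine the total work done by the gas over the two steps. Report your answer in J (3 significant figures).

Step 1 (adiabatic): W = (P₁V₁ − P₂V₂)/(γ−1) = (4860 − 7692)/0.667 = -4248 J.
After step 1: P = 680.7 kPa, V = 11.3 L, T = 585.6 K.
Step 2 (isobaric): W = PΔV = (680.7 kPa)(16.7 − 11.3 L) = 3676 J.
W_total = -4248 + 3676 = -572.2 J.

W_total ≈ -572 J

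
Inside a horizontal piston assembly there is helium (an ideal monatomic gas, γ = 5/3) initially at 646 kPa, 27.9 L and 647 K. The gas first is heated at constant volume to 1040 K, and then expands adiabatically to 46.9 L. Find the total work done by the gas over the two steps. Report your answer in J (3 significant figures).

W_total ≈ 12700 J

Step 1 (isochoric): W = 0 (constant volume).
After step 1: P = 1038 kPa (V unchanged).
Step 2 (adiabatic): W = (P₁V₁ − P₂V₂)/(γ−1) = (28971 − 20492)/0.667 = 12719 J.
W_total = 0 + 12719 = 12719 J.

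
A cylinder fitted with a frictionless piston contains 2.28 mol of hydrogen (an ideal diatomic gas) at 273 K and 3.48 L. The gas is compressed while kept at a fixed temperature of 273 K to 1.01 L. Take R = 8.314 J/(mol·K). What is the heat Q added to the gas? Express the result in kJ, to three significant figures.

Q ≈ -6.40 kJ

Isothermal ⇒ ΔU = 0, so Q = W = nRT ln(V₂/V₁).
Q = (2.28)(8.314)(273) ln(1.01/3.48) = 5175 × -1.237 = -6402 J.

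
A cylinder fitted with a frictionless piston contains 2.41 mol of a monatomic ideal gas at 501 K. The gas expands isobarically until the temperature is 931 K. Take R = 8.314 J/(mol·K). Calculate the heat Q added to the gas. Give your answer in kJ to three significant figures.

Q ≈ 21.5 kJ

Isobaric: W = nRΔT = (2.41)(8.314)(430) = 8616 J.
ΔU = nCᵥΔT with Cᵥ = 3R/2: ΔU = (2.41)(12.47)(430) = 12924 J.
Q = ΔU + W = 12924 + 8616 = 21539 J.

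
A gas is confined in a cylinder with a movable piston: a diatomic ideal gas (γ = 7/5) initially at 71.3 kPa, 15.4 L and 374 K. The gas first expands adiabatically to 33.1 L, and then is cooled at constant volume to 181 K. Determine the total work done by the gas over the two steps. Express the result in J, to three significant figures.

W_total ≈ 724 J

Step 1 (adiabatic): W = (P₁V₁ − P₂V₂)/(γ−1) = (1098 − 808.5)/0.4 = 723.8 J.
Step 2 (isochoric): W = 0 (constant volume).
W_total = 723.8 + 0 = 723.8 J.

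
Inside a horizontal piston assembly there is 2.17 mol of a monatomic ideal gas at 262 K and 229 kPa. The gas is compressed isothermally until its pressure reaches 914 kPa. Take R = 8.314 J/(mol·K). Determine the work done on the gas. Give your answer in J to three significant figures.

W ≈ 6540 J

Isothermal process: W = nRT ln(V₂/V₁) = nRT ln(P₁/P₂).
W = (2.17)(8.314)(262) × ln(229/914)
  = 4727 × ln(0.2505) = 4727 × -1.384
W_by_gas = -6542 J; work on gas = −W_by = 6542 J.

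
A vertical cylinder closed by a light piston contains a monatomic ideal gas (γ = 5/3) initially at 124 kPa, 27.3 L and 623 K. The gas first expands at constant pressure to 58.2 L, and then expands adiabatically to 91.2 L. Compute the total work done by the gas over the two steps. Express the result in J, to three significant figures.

Step 1 (isobaric): W = PΔV = (124 kPa)(58.2 − 27.3 L) = 3832 J.
After step 1: P = 124 kPa, V = 58.2 L, T = 1328 K.
Step 2 (adiabatic): W = (P₁V₁ − P₂V₂)/(γ−1) = (7217 − 5349)/0.667 = 2801 J.
W_total = 3832 + 2801 = 6633 J.

W_total ≈ 6630 J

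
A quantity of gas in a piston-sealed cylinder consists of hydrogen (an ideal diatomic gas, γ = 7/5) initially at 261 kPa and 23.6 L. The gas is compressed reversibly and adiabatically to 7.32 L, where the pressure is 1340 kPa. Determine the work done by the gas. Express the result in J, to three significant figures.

Adiabatic: W = (P₁V₁ − P₂V₂)/(γ − 1) with γ = 7/5.
P₁V₁ = 6160 J, P₂V₂ = 9809 J.
W = (6160 − 9809) / 0.4 = -9123 J.

W ≈ -9120 J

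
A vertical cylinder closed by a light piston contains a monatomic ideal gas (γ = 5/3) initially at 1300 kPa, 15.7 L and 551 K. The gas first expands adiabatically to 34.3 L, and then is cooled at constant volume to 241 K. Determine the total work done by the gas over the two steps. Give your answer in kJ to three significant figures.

Step 1 (adiabatic): W = (P₁V₁ − P₂V₂)/(γ−1) = (20410 − 12122)/0.667 = 12432 J.
Step 2 (isochoric): W = 0 (constant volume).
W_total = 12432 + 0 = 12432 J.

W_total ≈ 12.4 kJ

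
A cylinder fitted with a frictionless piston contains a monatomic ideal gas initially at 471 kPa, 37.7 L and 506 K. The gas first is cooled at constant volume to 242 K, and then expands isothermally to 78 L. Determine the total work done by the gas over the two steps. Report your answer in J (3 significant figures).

Step 1 (isochoric): W = 0 (constant volume).
After step 1: P = 225.3 kPa (V unchanged).
Step 2 (isothermal): W = P₁V₁ ln(V₂/V₁) = (8492) ln(78/37.7) = 6174 J.
W_total = 0 + 6174 = 6174 J.

W_total ≈ 6170 J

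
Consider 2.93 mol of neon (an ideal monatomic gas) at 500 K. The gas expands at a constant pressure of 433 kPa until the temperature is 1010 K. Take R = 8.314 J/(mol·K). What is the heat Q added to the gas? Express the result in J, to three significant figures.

Q ≈ 31100 J

Isobaric: W = nRΔT = (2.93)(8.314)(510) = 12424 J.
ΔU = nCᵥΔT with Cᵥ = 3R/2: ΔU = (2.93)(12.47)(510) = 18635 J.
Q = ΔU + W = 18635 + 12424 = 31059 J.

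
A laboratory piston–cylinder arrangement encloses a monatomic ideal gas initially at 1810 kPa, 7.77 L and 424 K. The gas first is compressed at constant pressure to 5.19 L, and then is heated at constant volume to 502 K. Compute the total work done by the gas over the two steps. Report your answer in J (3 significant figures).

Step 1 (isobaric): W = PΔV = (1810 kPa)(5.19 − 7.77 L) = -4670 J.
Step 2 (isochoric): W = 0 (constant volume).
W_total = -4670 + 0 = -4670 J.

W_total ≈ -4670 J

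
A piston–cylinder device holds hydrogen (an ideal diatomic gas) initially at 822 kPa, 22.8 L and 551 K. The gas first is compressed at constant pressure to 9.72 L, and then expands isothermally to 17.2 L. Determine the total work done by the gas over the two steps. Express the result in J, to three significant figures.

Step 1 (isobaric): W = PΔV = (822 kPa)(9.72 − 22.8 L) = -10752 J.
After step 1: P = 822 kPa, V = 9.72 L, T = 234.9 K.
Step 2 (isothermal): W = P₁V₁ ln(V₂/V₁) = (7990) ln(17.2/9.72) = 4560 J.
W_total = -10752 + 4560 = -6192 J.

W_total ≈ -6190 J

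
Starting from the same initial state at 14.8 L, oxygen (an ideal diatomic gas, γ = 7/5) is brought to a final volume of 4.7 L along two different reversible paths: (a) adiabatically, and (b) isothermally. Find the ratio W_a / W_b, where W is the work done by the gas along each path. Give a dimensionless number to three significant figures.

Path (a) adiabatic: W = P₁V₁(1 − (V₁/V₂)^(γ−1))/(γ−1) → W_a/(P₁V₁) = -1.456.
Path (b) isothermal: W = P₁V₁ ln(V₂/V₁) → W_b/(P₁V₁) = -1.147.
W_a / W_b = -1.456 / -1.147 = 1.269.

W_a / W_b ≈ 1.27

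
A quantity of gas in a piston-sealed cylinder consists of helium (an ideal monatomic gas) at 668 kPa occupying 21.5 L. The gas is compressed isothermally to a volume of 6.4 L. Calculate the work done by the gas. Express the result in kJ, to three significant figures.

W ≈ -17.4 kJ

Isothermal: W = nRT ln(V₂/V₁) = P₁V₁ ln(V₂/V₁).
P₁V₁ = (668 kPa)(21.5 L) = 14362 J.
W = 14362 × ln(6.4/21.5) = 14362 × -1.212
W_by_gas = -17403 J.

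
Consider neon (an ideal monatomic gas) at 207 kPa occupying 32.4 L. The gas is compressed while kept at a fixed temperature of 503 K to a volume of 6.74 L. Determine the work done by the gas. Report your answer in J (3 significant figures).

W ≈ -10500 J

Isothermal: W = nRT ln(V₂/V₁) = P₁V₁ ln(V₂/V₁).
P₁V₁ = (207 kPa)(32.4 L) = 6707 J.
W = 6707 × ln(6.74/32.4) = 6707 × -1.57
W_by_gas = -10530 J.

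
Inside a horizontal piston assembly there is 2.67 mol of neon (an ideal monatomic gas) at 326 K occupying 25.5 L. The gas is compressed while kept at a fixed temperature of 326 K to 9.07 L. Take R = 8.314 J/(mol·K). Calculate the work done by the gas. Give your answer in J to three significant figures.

Isothermal: W = nRT ln(V₂/V₁).
W = (2.67)(8.314)(326) × ln(9.07/25.5)
  = 7237 × -1.034
W_by_gas = -7481 J.

W ≈ -7480 J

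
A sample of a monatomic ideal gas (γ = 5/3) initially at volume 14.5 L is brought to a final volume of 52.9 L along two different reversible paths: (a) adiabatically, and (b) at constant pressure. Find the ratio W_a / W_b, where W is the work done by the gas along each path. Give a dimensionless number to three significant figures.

Path (a) adiabatic: W = P₁V₁(1 − (V₁/V₂)^(γ−1))/(γ−1) → W_a/(P₁V₁) = 0.8671.
Path (b) isobaric: W = P₁(V₂ − V₁) → W_b/(P₁V₁) = 2.648.
W_a / W_b = 0.8671 / 2.648 = 0.3274.

W_a / W_b ≈ 0.327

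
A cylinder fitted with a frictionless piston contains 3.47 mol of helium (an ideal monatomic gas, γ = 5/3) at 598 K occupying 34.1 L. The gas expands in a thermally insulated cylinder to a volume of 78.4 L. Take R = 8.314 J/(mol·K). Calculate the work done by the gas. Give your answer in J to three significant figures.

Adiabatic: TV^(γ−1) = const with γ = 5/3.
T₂ = T₁ (V₁/V₂)^(γ−1) = 598 × (34.1/78.4)^0.667 = 598 × 0.5741 = 343.3 K.
W_by = nCᵥ(T₁ − T₂) = (3.47)(12.47)(598 − 343.3) = 11022 J.

W ≈ 11000 J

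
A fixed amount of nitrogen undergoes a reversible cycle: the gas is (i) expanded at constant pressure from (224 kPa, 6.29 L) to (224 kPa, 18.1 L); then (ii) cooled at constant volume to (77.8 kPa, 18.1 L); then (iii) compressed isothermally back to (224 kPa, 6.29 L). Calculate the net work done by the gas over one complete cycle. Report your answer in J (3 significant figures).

W_net ≈ 1160 J

Leg (i): W = PΔV = (224)(18.1 − 6.29) = 2645 J.
Leg (ii): W = 0.
Leg (iii): W = PᵢVᵢ ln(V_f/Vᵢ) = (1408) ln(6.29/18.1) = -1488 J.
W_net = 2645 − 1488 = 1157 J.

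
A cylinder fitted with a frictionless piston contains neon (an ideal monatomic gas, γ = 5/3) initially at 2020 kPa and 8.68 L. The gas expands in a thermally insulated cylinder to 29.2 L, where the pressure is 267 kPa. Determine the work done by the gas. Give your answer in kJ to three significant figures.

Adiabatic: W = (P₁V₁ − P₂V₂)/(γ − 1) with γ = 5/3.
P₁V₁ = 17534 J, P₂V₂ = 7796 J.
W = (17534 − 7796) / 0.6667 = 14606 J.

W ≈ 14.6 kJ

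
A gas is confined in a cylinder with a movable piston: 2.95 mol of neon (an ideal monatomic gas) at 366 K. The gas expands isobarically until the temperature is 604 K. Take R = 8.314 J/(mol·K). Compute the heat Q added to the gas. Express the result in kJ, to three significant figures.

Isobaric: W = nRΔT = (2.95)(8.314)(238) = 5837 J.
ΔU = nCᵥΔT with Cᵥ = 3R/2: ΔU = (2.95)(12.47)(238) = 8756 J.
Q = ΔU + W = 8756 + 5837 = 14593 J.

Q ≈ 14.6 kJ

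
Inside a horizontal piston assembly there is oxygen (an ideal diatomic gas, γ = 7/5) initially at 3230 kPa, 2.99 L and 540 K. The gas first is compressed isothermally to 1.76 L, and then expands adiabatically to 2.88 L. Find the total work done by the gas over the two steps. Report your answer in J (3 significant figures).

Step 1 (isothermal): W = P₁V₁ ln(V₂/V₁) = (9658) ln(1.76/2.99) = -5118 J.
After step 1: P = 5487 kPa, V = 1.76 L, T = 540 K.
Step 2 (adiabatic): W = (P₁V₁ − P₂V₂)/(γ−1) = (9658 − 7931)/0.4 = 4317 J.
W_total = -5118 + 4317 = -801.2 J.

W_total ≈ -801 J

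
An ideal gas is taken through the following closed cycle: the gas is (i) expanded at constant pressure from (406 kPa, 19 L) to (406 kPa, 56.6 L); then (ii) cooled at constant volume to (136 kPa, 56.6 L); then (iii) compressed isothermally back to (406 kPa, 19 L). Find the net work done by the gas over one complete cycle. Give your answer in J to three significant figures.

Leg (i): W = PΔV = (406)(56.6 − 19) = 15266 J.
Leg (ii): W = 0.
Leg (iii): W = PᵢVᵢ ln(V_f/Vᵢ) = (7698) ln(19/56.6) = -8402 J.
W_net = 15266 − 8402 = 6863 J.

W_net ≈ 6860 J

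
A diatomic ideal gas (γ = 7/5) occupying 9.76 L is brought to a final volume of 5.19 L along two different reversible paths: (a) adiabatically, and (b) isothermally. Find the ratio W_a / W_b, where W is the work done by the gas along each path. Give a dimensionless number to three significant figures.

W_a / W_b ≈ 1.14

Path (a) adiabatic: W = P₁V₁(1 − (V₁/V₂)^(γ−1))/(γ−1) → W_a/(P₁V₁) = -0.7185.
Path (b) isothermal: W = P₁V₁ ln(V₂/V₁) → W_b/(P₁V₁) = -0.6316.
W_a / W_b = -0.7185 / -0.6316 = 1.138.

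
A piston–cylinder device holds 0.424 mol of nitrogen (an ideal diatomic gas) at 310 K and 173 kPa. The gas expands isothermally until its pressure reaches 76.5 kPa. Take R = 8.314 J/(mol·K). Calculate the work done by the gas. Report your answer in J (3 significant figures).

W ≈ 892 J

Isothermal process: W = nRT ln(V₂/V₁) = nRT ln(P₁/P₂).
W = (0.424)(8.314)(310) × ln(173/76.5)
  = 1093 × ln(2.261) = 1093 × 0.816
W_by_gas = 891.7 J.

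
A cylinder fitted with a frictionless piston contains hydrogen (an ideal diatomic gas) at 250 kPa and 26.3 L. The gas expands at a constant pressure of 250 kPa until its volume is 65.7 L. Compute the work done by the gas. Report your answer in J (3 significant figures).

W ≈ 9850 J

Isobaric: W = P ΔV.
W = (250 kPa)(65.7 − 26.3 L) = (250)(39.4) = 9850 J.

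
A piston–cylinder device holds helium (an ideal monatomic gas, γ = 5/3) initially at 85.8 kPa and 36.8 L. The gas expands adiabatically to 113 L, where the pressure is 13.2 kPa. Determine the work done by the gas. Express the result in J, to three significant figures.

Adiabatic: W = (P₁V₁ − P₂V₂)/(γ − 1) with γ = 5/3.
P₁V₁ = 3157 J, P₂V₂ = 1492 J.
W = (3157 − 1492) / 0.6667 = 2499 J.

W ≈ 2500 J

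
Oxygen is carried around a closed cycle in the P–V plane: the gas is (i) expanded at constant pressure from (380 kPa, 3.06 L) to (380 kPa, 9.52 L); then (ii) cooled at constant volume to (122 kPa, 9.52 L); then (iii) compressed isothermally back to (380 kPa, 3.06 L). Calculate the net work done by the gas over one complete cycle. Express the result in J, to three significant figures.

Leg (i): W = PΔV = (380)(9.52 − 3.06) = 2455 J.
Leg (ii): W = 0.
Leg (iii): W = PᵢVᵢ ln(V_f/Vᵢ) = (1161) ln(3.06/9.52) = -1318 J.
W_net = 2455 − 1318 = 1137 J.

W_net ≈ 1140 J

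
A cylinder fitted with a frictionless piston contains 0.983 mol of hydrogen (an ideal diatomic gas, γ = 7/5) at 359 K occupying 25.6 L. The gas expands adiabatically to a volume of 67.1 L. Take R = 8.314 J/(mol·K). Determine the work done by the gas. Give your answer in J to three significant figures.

Adiabatic: TV^(γ−1) = const with γ = 7/5.
T₂ = T₁ (V₁/V₂)^(γ−1) = 359 × (25.6/67.1)^0.4 = 359 × 0.6802 = 244.2 K.
W_by = nCᵥ(T₁ − T₂) = (0.983)(20.79)(359 − 244.2) = 2346 J.

W ≈ 2350 J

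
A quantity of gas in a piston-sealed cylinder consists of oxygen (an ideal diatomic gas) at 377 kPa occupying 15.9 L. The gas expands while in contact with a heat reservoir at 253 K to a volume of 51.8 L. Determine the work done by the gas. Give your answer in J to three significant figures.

Isothermal: W = nRT ln(V₂/V₁) = P₁V₁ ln(V₂/V₁).
P₁V₁ = (377 kPa)(15.9 L) = 5994 J.
W = 5994 × ln(51.8/15.9) = 5994 × 1.181
W_by_gas = 7080 J.

W ≈ 7080 J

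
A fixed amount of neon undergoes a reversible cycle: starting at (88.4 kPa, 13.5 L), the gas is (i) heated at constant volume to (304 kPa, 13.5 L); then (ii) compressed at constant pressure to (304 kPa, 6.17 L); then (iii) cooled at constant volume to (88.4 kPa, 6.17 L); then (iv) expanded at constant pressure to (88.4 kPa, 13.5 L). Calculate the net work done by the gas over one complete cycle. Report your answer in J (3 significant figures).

W_net ≈ -1580 J

Constant-volume legs do no work.
W(ii) = (304)(6.17 − 13.5) = -2228 J; W(iv) = (88.4)(13.5 − 6.17) = 648 J.
W_net = -2228 + 648 = -1580 J (the counter-clockwise enclosed area).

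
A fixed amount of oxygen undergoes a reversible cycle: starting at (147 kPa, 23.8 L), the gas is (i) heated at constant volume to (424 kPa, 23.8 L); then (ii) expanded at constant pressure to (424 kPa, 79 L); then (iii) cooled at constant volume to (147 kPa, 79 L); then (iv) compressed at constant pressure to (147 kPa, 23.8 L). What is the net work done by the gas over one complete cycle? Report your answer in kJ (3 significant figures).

Constant-volume legs do no work.
W(ii) = (424)(79 − 23.8) = 23405 J; W(iv) = (147)(23.8 − 79) = -8114 J.
W_net = 23405 − 8114 = 15290 J (the clockwise enclosed area).

W_net ≈ 15.3 kJ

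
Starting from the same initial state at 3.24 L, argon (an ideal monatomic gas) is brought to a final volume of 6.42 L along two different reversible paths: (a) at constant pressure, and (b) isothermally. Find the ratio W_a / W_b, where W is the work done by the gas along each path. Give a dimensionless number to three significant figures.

Path (a) isobaric: W = P₁(V₂ − V₁) → W_a/(P₁V₁) = 0.9815.
Path (b) isothermal: W = P₁V₁ ln(V₂/V₁) → W_b/(P₁V₁) = 0.6838.
W_a / W_b = 0.9815 / 0.6838 = 1.435.

W_a / W_b ≈ 1.44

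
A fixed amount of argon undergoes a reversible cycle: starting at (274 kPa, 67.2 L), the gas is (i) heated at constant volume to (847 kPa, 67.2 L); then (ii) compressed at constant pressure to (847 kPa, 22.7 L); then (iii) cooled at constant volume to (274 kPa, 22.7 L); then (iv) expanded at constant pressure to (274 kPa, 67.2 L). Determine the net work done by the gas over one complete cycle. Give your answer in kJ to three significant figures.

W_net ≈ -25.5 kJ

Constant-volume legs do no work.
W(ii) = (847)(22.7 − 67.2) = -37692 J; W(iv) = (274)(67.2 − 22.7) = 12193 J.
W_net = -37692 + 12193 = -25498 J (the counter-clockwise enclosed area).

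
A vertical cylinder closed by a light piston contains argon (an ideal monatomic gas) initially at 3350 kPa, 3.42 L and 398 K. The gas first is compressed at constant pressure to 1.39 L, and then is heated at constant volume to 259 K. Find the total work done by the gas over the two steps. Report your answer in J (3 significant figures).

W_total ≈ -6800 J

Step 1 (isobaric): W = PΔV = (3350 kPa)(1.39 − 3.42 L) = -6801 J.
Step 2 (isochoric): W = 0 (constant volume).
W_total = -6801 + 0 = -6801 J.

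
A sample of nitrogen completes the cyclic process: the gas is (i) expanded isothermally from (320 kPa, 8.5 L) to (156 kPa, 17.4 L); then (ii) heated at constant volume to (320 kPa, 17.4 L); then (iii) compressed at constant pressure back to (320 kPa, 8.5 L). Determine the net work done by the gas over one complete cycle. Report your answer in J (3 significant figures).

Leg (i): W = PᵢVᵢ ln(V_f/Vᵢ) = (2720) ln(17.4/8.5) = 1949 J.
Leg (ii): W = 0.
Leg (iii): W = PΔV = (320)(8.5 − 17.4) = -2848 J.
W_net = 1949 − 2848 = -899.4 J.

W_net ≈ -899 J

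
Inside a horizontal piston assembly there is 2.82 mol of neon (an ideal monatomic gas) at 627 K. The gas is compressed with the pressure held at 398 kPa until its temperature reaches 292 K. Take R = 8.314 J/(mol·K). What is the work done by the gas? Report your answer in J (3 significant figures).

W ≈ -7850 J

Isobaric: W = P ΔV = nR ΔT.
W = (2.82)(8.314)(292 − 627) = -7854 J.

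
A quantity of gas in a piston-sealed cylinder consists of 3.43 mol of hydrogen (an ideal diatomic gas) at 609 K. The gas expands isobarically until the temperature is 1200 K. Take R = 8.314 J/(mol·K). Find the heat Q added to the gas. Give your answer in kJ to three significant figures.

Isobaric: W = nRΔT = (3.43)(8.314)(591) = 16854 J.
ΔU = nCᵥΔT with Cᵥ = 5R/2: ΔU = (3.43)(20.79)(591) = 42134 J.
Q = ΔU + W = 42134 + 16854 = 58987 J.

Q ≈ 59.0 kJ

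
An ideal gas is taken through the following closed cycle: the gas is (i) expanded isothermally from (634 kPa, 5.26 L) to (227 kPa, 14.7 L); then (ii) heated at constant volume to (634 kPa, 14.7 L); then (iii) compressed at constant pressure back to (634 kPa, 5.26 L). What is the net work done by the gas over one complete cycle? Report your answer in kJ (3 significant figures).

W_net ≈ -2.56 kJ

Leg (i): W = PᵢVᵢ ln(V_f/Vᵢ) = (3335) ln(14.7/5.26) = 3427 J.
Leg (ii): W = 0.
Leg (iii): W = PΔV = (634)(5.26 − 14.7) = -5985 J.
W_net = 3427 − 5985 = -2558 J.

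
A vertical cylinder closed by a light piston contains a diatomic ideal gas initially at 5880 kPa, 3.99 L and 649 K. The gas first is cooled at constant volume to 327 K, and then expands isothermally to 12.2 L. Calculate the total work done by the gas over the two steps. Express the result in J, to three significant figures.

Step 1 (isochoric): W = 0 (constant volume).
After step 1: P = 2963 kPa (V unchanged).
Step 2 (isothermal): W = P₁V₁ ln(V₂/V₁) = (11821) ln(12.2/3.99) = 13212 J.
W_total = 0 + 13212 = 13212 J.

W_total ≈ 13200 J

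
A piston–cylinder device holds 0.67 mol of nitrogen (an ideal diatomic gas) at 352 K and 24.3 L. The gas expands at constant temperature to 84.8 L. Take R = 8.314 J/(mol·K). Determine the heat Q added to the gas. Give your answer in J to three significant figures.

Q ≈ 2450 J

Isothermal ⇒ ΔU = 0, so Q = W = nRT ln(V₂/V₁).
Q = (0.67)(8.314)(352) ln(84.8/24.3) = 1961 × 1.25 = 2451 J.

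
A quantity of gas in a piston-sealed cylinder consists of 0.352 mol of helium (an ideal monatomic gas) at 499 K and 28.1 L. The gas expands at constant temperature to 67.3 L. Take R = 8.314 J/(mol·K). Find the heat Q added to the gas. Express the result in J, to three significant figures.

Q ≈ 1280 J

Isothermal ⇒ ΔU = 0, so Q = W = nRT ln(V₂/V₁).
Q = (0.352)(8.314)(499) ln(67.3/28.1) = 1460 × 0.8734 = 1275 J.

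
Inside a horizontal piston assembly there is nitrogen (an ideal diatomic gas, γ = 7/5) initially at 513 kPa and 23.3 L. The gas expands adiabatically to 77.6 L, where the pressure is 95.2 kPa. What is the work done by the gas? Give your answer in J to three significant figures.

Adiabatic: W = (P₁V₁ − P₂V₂)/(γ − 1) with γ = 7/5.
P₁V₁ = 11953 J, P₂V₂ = 7388 J.
W = (11953 − 7388) / 0.4 = 11413 J.

W ≈ 11400 J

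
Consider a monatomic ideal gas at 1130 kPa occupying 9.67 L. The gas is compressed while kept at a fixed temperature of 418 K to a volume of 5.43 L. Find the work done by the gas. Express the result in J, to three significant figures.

Isothermal: W = nRT ln(V₂/V₁) = P₁V₁ ln(V₂/V₁).
P₁V₁ = (1130 kPa)(9.67 L) = 10927 J.
W = 10927 × ln(5.43/9.67) = 10927 × -0.5771
W_by_gas = -6306 J.

W ≈ -6310 J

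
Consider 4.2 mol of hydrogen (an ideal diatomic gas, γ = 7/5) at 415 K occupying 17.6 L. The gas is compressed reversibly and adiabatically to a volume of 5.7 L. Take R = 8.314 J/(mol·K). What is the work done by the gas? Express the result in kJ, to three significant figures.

W ≈ -20.6 kJ

Adiabatic: TV^(γ−1) = const with γ = 7/5.
T₂ = T₁ (V₁/V₂)^(γ−1) = 415 × (17.6/5.7)^0.4 = 415 × 1.57 = 651.5 K.
W_by = nCᵥ(T₁ − T₂) = (4.2)(20.79)(415 − 651.5) = -20644 J.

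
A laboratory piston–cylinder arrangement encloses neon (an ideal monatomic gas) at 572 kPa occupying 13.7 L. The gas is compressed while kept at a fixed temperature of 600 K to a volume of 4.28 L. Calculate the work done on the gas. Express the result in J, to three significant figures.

Isothermal: W = nRT ln(V₂/V₁) = P₁V₁ ln(V₂/V₁).
P₁V₁ = (572 kPa)(13.7 L) = 7836 J.
W = 7836 × ln(4.28/13.7) = 7836 × -1.163
W_by_gas = -9117 J; work on gas = −W_by = 9117 J.

W ≈ 9120 J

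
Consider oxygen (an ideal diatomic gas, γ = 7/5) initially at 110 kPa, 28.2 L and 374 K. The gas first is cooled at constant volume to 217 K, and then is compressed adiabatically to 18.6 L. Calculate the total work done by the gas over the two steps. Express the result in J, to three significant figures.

W_total ≈ -815 J

Step 1 (isochoric): W = 0 (constant volume).
After step 1: P = 63.82 kPa (V unchanged).
Step 2 (adiabatic): W = (P₁V₁ − P₂V₂)/(γ−1) = (1800 − 2126)/0.4 = -815 J.
W_total = 0 − 815 = -815 J.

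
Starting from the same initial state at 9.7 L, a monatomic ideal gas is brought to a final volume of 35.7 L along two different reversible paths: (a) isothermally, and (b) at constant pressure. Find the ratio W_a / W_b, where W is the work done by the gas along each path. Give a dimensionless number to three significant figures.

W_a / W_b ≈ 0.486

Path (a) isothermal: W = P₁V₁ ln(V₂/V₁) → W_a/(P₁V₁) = 1.303.
Path (b) isobaric: W = P₁(V₂ − V₁) → W_b/(P₁V₁) = 2.68.
W_a / W_b = 1.303 / 2.68 = 0.4861.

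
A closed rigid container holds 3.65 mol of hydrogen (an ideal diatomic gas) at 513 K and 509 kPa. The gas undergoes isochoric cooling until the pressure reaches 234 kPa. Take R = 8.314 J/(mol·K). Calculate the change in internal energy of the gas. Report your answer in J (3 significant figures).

ΔU ≈ -21000 J

Constant volume ⇒ W = 0, so Q = ΔU = nCᵥΔT with Cᵥ = 5R/2 = 20.79 J/(mol·K).
At constant V, T₂/T₁ = P₂/P₁ ⇒ ΔT = T₁(P₂/P₁ − 1) = 513·(234/509 − 1) = -277.2 K.
ΔU = (3.65)(20.79)(-277.2) = -21027 J.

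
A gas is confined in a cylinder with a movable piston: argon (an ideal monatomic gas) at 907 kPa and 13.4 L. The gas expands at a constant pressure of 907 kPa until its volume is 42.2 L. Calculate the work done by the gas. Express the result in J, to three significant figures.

Isobaric: W = P ΔV.
W = (907 kPa)(42.2 − 13.4 L) = (907)(28.8) = 26122 J.

W ≈ 26100 J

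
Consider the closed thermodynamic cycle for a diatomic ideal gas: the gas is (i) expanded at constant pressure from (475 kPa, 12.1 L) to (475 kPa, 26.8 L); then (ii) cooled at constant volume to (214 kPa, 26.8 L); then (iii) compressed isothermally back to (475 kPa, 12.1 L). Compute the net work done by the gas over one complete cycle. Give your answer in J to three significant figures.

W_net ≈ 2420 J

Leg (i): W = PΔV = (475)(26.8 − 12.1) = 6983 J.
Leg (ii): W = 0.
Leg (iii): W = PᵢVᵢ ln(V_f/Vᵢ) = (5735) ln(12.1/26.8) = -4561 J.
W_net = 6983 − 4561 = 2422 J.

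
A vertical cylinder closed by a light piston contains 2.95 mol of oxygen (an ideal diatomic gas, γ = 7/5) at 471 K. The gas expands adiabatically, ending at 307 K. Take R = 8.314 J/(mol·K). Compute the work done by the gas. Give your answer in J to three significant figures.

Adiabatic ⇒ Q = 0, so W_by = −ΔU = nCᵥ(T₁ − T₂).
Cᵥ = 5R/2 = 20.79 J/(mol·K).
W = (2.95)(20.79)(471 − 307) = 10056 J.

W ≈ 10100 J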